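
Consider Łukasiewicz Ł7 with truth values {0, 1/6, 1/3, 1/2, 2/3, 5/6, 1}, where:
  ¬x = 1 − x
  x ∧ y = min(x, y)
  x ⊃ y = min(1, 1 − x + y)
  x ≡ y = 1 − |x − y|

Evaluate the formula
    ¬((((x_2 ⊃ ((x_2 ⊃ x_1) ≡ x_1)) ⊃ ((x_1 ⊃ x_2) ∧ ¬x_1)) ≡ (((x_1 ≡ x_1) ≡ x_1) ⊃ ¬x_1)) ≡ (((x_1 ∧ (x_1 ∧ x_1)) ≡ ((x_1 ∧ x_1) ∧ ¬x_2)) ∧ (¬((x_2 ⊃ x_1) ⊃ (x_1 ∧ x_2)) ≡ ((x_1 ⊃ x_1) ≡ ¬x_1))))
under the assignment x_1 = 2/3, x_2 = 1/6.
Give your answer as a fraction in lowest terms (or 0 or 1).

x_2 ⊃ x_1 = 1/6 ⊃ 2/3 = 1
(x_2 ⊃ x_1) ≡ x_1 = 1 ≡ 2/3 = 2/3
x_2 ⊃ ((x_2 ⊃ x_1) ≡ x_1) = 1/6 ⊃ 2/3 = 1
x_1 ⊃ x_2 = 2/3 ⊃ 1/6 = 1/2
¬x_1 = ¬2/3 = 1/3
(x_1 ⊃ x_2) ∧ ¬x_1 = 1/2 ∧ 1/3 = 1/3
(x_2 ⊃ ((x_2 ⊃ x_1) ≡ x_1)) ⊃ ((x_1 ⊃ x_2) ∧ ¬x_1) = 1 ⊃ 1/3 = 1/3
x_1 ≡ x_1 = 2/3 ≡ 2/3 = 1
(x_1 ≡ x_1) ≡ x_1 = 1 ≡ 2/3 = 2/3
¬x_1 = ¬2/3 = 1/3
((x_1 ≡ x_1) ≡ x_1) ⊃ ¬x_1 = 2/3 ⊃ 1/3 = 2/3
((x_2 ⊃ ((x_2 ⊃ x_1) ≡ x_1)) ⊃ ((x_1 ⊃ x_2) ∧ ¬x_1)) ≡ (((x_1 ≡ x_1) ≡ x_1) ⊃ ¬x_1) = 1/3 ≡ 2/3 = 2/3
x_1 ∧ x_1 = 2/3 ∧ 2/3 = 2/3
x_1 ∧ (x_1 ∧ x_1) = 2/3 ∧ 2/3 = 2/3
x_1 ∧ x_1 = 2/3 ∧ 2/3 = 2/3
¬x_2 = ¬1/6 = 5/6
(x_1 ∧ x_1) ∧ ¬x_2 = 2/3 ∧ 5/6 = 2/3
(x_1 ∧ (x_1 ∧ x_1)) ≡ ((x_1 ∧ x_1) ∧ ¬x_2) = 2/3 ≡ 2/3 = 1
x_2 ⊃ x_1 = 1/6 ⊃ 2/3 = 1
x_1 ∧ x_2 = 2/3 ∧ 1/6 = 1/6
(x_2 ⊃ x_1) ⊃ (x_1 ∧ x_2) = 1 ⊃ 1/6 = 1/6
¬((x_2 ⊃ x_1) ⊃ (x_1 ∧ x_2)) = ¬1/6 = 5/6
x_1 ⊃ x_1 = 2/3 ⊃ 2/3 = 1
¬x_1 = ¬2/3 = 1/3
(x_1 ⊃ x_1) ≡ ¬x_1 = 1 ≡ 1/3 = 1/3
¬((x_2 ⊃ x_1) ⊃ (x_1 ∧ x_2)) ≡ ((x_1 ⊃ x_1) ≡ ¬x_1) = 5/6 ≡ 1/3 = 1/2
((x_1 ∧ (x_1 ∧ x_1)) ≡ ((x_1 ∧ x_1) ∧ ¬x_2)) ∧ (¬((x_2 ⊃ x_1) ⊃ (x_1 ∧ x_2)) ≡ ((x_1 ⊃ x_1) ≡ ¬x_1)) = 1 ∧ 1/2 = 1/2
(((x_2 ⊃ ((x_2 ⊃ x_1) ≡ x_1)) ⊃ ((x_1 ⊃ x_2) ∧ ¬x_1)) ≡ (((x_1 ≡ x_1) ≡ x_1) ⊃ ¬x_1)) ≡ (((x_1 ∧ (x_1 ∧ x_1)) ≡ ((x_1 ∧ x_1) ∧ ¬x_2)) ∧ (¬((x_2 ⊃ x_1) ⊃ (x_1 ∧ x_2)) ≡ ((x_1 ⊃ x_1) ≡ ¬x_1))) = 2/3 ≡ 1/2 = 5/6
¬((((x_2 ⊃ ((x_2 ⊃ x_1) ≡ x_1)) ⊃ ((x_1 ⊃ x_2) ∧ ¬x_1)) ≡ (((x_1 ≡ x_1) ≡ x_1) ⊃ ¬x_1)) ≡ (((x_1 ∧ (x_1 ∧ x_1)) ≡ ((x_1 ∧ x_1) ∧ ¬x_2)) ∧ (¬((x_2 ⊃ x_1) ⊃ (x_1 ∧ x_2)) ≡ ((x_1 ⊃ x_1) ≡ ¬x_1)))) = ¬5/6 = 1/6

1/6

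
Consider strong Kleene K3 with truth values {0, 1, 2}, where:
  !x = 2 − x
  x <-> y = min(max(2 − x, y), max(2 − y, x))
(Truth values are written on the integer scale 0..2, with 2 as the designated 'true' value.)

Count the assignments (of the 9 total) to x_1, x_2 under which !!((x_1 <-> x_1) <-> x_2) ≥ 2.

x_1 = 0, x_2 = 0 ↦ 0  <
x_1 = 0, x_2 = 1 ↦ 1  <
x_1 = 0, x_2 = 2 ↦ 2  ≥
x_1 = 1, x_2 = 0 ↦ 1  <
x_1 = 1, x_2 = 1 ↦ 1  <
x_1 = 1, x_2 = 2 ↦ 1  <
x_1 = 2, x_2 = 0 ↦ 0  <
x_1 = 2, x_2 = 1 ↦ 1  <
x_1 = 2, x_2 = 2 ↦ 2  ≥
So 2 of the 9 assignments meet the threshold.

2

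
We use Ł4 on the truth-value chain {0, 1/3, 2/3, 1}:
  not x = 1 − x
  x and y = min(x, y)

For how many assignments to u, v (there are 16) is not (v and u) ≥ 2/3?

u = 0, v = 0 ↦ 1  ≥
u = 0, v = 1/3 ↦ 1  ≥
u = 0, v = 2/3 ↦ 1  ≥
u = 0, v = 1 ↦ 1  ≥
u = 1/3, v = 0 ↦ 1  ≥
u = 1/3, v = 1/3 ↦ 2/3  ≥
u = 1/3, v = 2/3 ↦ 2/3  ≥
u = 1/3, v = 1 ↦ 2/3  ≥
u = 2/3, v = 0 ↦ 1  ≥
u = 2/3, v = 1/3 ↦ 2/3  ≥
u = 2/3, v = 2/3 ↦ 1/3  <
u = 2/3, v = 1 ↦ 1/3  <
u = 1, v = 0 ↦ 1  ≥
u = 1, v = 1/3 ↦ 2/3  ≥
u = 1, v = 2/3 ↦ 1/3  <
u = 1, v = 1 ↦ 0  <
So 12 of the 16 assignments meet the threshold.

12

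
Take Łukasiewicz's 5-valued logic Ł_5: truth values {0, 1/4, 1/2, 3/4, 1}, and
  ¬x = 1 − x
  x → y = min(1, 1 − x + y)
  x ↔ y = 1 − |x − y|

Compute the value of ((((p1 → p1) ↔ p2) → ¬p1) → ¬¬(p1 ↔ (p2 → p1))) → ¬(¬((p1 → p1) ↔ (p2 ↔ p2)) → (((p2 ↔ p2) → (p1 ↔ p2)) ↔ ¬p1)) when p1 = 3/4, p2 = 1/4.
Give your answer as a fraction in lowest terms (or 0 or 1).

p1 → p1 = 3/4 → 3/4 = 1
(p1 → p1) ↔ p2 = 1 ↔ 1/4 = 1/4
¬p1 = ¬3/4 = 1/4
((p1 → p1) ↔ p2) → ¬p1 = 1/4 → 1/4 = 1
p2 → p1 = 1/4 → 3/4 = 1
p1 ↔ (p2 → p1) = 3/4 ↔ 1 = 3/4
¬(p1 ↔ (p2 → p1)) = ¬3/4 = 1/4
¬¬(p1 ↔ (p2 → p1)) = ¬1/4 = 3/4
(((p1 → p1) ↔ p2) → ¬p1) → ¬¬(p1 ↔ (p2 → p1)) = 1 → 3/4 = 3/4
p1 → p1 = 3/4 → 3/4 = 1
p2 ↔ p2 = 1/4 ↔ 1/4 = 1
(p1 → p1) ↔ (p2 ↔ p2) = 1 ↔ 1 = 1
¬((p1 → p1) ↔ (p2 ↔ p2)) = ¬1 = 0
p2 ↔ p2 = 1/4 ↔ 1/4 = 1
p1 ↔ p2 = 3/4 ↔ 1/4 = 1/2
(p2 ↔ p2) → (p1 ↔ p2) = 1 → 1/2 = 1/2
¬p1 = ¬3/4 = 1/4
((p2 ↔ p2) → (p1 ↔ p2)) ↔ ¬p1 = 1/2 ↔ 1/4 = 3/4
¬((p1 → p1) ↔ (p2 ↔ p2)) → (((p2 ↔ p2) → (p1 ↔ p2)) ↔ ¬p1) = 0 → 3/4 = 1
¬(¬((p1 → p1) ↔ (p2 ↔ p2)) → (((p2 ↔ p2) → (p1 ↔ p2)) ↔ ¬p1)) = ¬1 = 0
((((p1 → p1) ↔ p2) → ¬p1) → ¬¬(p1 ↔ (p2 → p1))) → ¬(¬((p1 → p1) ↔ (p2 ↔ p2)) → (((p2 ↔ p2) → (p1 ↔ p2)) ↔ ¬p1)) = 3/4 → 0 = 1/4

1/4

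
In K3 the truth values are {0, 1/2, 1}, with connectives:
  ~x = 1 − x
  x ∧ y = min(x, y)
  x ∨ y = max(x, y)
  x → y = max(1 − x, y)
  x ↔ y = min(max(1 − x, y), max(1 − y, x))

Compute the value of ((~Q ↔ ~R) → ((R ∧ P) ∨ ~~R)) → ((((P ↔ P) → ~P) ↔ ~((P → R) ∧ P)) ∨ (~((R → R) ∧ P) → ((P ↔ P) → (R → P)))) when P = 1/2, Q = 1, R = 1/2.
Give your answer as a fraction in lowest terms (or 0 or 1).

1/2

~Q = ~1 = 0
~R = ~1/2 = 1/2
~Q ↔ ~R = 0 ↔ 1/2 = 1/2
R ∧ P = 1/2 ∧ 1/2 = 1/2
~R = ~1/2 = 1/2
~~R = ~1/2 = 1/2
(R ∧ P) ∨ ~~R = 1/2 ∨ 1/2 = 1/2
(~Q ↔ ~R) → ((R ∧ P) ∨ ~~R) = 1/2 → 1/2 = 1/2
P ↔ P = 1/2 ↔ 1/2 = 1/2
~P = ~1/2 = 1/2
(P ↔ P) → ~P = 1/2 → 1/2 = 1/2
P → R = 1/2 → 1/2 = 1/2
(P → R) ∧ P = 1/2 ∧ 1/2 = 1/2
~((P → R) ∧ P) = ~1/2 = 1/2
((P ↔ P) → ~P) ↔ ~((P → R) ∧ P) = 1/2 ↔ 1/2 = 1/2
R → R = 1/2 → 1/2 = 1/2
(R → R) ∧ P = 1/2 ∧ 1/2 = 1/2
~((R → R) ∧ P) = ~1/2 = 1/2
P ↔ P = 1/2 ↔ 1/2 = 1/2
R → P = 1/2 → 1/2 = 1/2
(P ↔ P) → (R → P) = 1/2 → 1/2 = 1/2
~((R → R) ∧ P) → ((P ↔ P) → (R → P)) = 1/2 → 1/2 = 1/2
(((P ↔ P) → ~P) ↔ ~((P → R) ∧ P)) ∨ (~((R → R) ∧ P) → ((P ↔ P) → (R → P))) = 1/2 ∨ 1/2 = 1/2
((~Q ↔ ~R) → ((R ∧ P) ∨ ~~R)) → ((((P ↔ P) → ~P) ↔ ~((P → R) ∧ P)) ∨ (~((R → R) ∧ P) → ((P ↔ P) → (R → P)))) = 1/2 → 1/2 = 1/2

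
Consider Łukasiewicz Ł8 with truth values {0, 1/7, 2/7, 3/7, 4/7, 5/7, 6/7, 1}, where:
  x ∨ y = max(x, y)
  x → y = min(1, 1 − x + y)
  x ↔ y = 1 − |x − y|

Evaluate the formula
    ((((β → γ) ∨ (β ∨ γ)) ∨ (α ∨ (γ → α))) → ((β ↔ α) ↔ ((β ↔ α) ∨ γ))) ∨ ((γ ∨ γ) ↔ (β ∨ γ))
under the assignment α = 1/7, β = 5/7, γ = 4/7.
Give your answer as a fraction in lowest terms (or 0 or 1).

β → γ = 5/7 → 4/7 = 6/7
β ∨ γ = 5/7 ∨ 4/7 = 5/7
(β → γ) ∨ (β ∨ γ) = 6/7 ∨ 5/7 = 6/7
γ → α = 4/7 → 1/7 = 4/7
α ∨ (γ → α) = 1/7 ∨ 4/7 = 4/7
((β → γ) ∨ (β ∨ γ)) ∨ (α ∨ (γ → α)) = 6/7 ∨ 4/7 = 6/7
β ↔ α = 5/7 ↔ 1/7 = 3/7
β ↔ α = 5/7 ↔ 1/7 = 3/7
(β ↔ α) ∨ γ = 3/7 ∨ 4/7 = 4/7
(β ↔ α) ↔ ((β ↔ α) ∨ γ) = 3/7 ↔ 4/7 = 6/7
(((β → γ) ∨ (β ∨ γ)) ∨ (α ∨ (γ → α))) → ((β ↔ α) ↔ ((β ↔ α) ∨ γ)) = 6/7 → 6/7 = 1
γ ∨ γ = 4/7 ∨ 4/7 = 4/7
β ∨ γ = 5/7 ∨ 4/7 = 5/7
(γ ∨ γ) ↔ (β ∨ γ) = 4/7 ↔ 5/7 = 6/7
((((β → γ) ∨ (β ∨ γ)) ∨ (α ∨ (γ → α))) → ((β ↔ α) ↔ ((β ↔ α) ∨ γ))) ∨ ((γ ∨ γ) ↔ (β ∨ γ)) = 1 ∨ 6/7 = 1

1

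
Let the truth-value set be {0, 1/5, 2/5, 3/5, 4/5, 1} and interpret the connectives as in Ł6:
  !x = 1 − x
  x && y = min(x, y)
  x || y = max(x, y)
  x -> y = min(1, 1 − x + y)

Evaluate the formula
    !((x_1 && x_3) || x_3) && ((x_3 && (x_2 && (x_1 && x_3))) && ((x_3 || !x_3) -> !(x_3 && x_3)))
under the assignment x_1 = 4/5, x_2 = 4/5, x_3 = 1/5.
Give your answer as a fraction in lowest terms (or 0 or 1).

1/5

x_1 && x_3 = 4/5 && 1/5 = 1/5
(x_1 && x_3) || x_3 = 1/5 || 1/5 = 1/5
!((x_1 && x_3) || x_3) = !1/5 = 4/5
x_1 && x_3 = 4/5 && 1/5 = 1/5
x_2 && (x_1 && x_3) = 4/5 && 1/5 = 1/5
x_3 && (x_2 && (x_1 && x_3)) = 1/5 && 1/5 = 1/5
!x_3 = !1/5 = 4/5
x_3 || !x_3 = 1/5 || 4/5 = 4/5
x_3 && x_3 = 1/5 && 1/5 = 1/5
!(x_3 && x_3) = !1/5 = 4/5
(x_3 || !x_3) -> !(x_3 && x_3) = 4/5 -> 4/5 = 1
(x_3 && (x_2 && (x_1 && x_3))) && ((x_3 || !x_3) -> !(x_3 && x_3)) = 1/5 && 1 = 1/5
!((x_1 && x_3) || x_3) && ((x_3 && (x_2 && (x_1 && x_3))) && ((x_3 || !x_3) -> !(x_3 && x_3))) = 4/5 && 1/5 = 1/5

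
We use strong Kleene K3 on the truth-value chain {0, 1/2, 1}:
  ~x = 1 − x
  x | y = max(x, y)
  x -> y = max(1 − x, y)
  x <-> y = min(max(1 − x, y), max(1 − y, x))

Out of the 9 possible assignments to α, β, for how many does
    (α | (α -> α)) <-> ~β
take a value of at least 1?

2

α = 0, β = 0 ↦ 1  ≥
α = 0, β = 1/2 ↦ 1/2  <
α = 0, β = 1 ↦ 0  <
α = 1/2, β = 0 ↦ 1/2  <
α = 1/2, β = 1/2 ↦ 1/2  <
α = 1/2, β = 1 ↦ 1/2  <
α = 1, β = 0 ↦ 1  ≥
α = 1, β = 1/2 ↦ 1/2  <
α = 1, β = 1 ↦ 0  <
So 2 of the 9 assignments meet the threshold.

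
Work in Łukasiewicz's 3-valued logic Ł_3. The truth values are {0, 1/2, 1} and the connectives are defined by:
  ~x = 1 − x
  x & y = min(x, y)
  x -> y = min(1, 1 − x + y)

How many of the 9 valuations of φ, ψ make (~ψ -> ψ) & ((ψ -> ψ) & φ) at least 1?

2

φ = 0, ψ = 0 ↦ 0  <
φ = 0, ψ = 1/2 ↦ 0  <
φ = 0, ψ = 1 ↦ 0  <
φ = 1/2, ψ = 0 ↦ 0  <
φ = 1/2, ψ = 1/2 ↦ 1/2  <
φ = 1/2, ψ = 1 ↦ 1/2  <
φ = 1, ψ = 0 ↦ 0  <
φ = 1, ψ = 1/2 ↦ 1  ≥
φ = 1, ψ = 1 ↦ 1  ≥
So 2 of the 9 assignments meet the threshold.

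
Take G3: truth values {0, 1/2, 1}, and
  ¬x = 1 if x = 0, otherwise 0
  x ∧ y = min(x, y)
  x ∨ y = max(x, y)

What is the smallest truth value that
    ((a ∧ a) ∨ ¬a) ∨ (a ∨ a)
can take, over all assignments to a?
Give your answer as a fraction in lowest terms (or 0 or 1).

Take a = 1/2:
a ∧ a = 1/2 ∧ 1/2 = 1/2
¬a = ¬1/2 = 0
(a ∧ a) ∨ ¬a = 1/2 ∨ 0 = 1/2
a ∨ a = 1/2 ∨ 1/2 = 1/2
((a ∧ a) ∨ ¬a) ∨ (a ∨ a) = 1/2 ∨ 1/2 = 1/2
No assignment yields a value below 1/2, so this is the minimum.

1/2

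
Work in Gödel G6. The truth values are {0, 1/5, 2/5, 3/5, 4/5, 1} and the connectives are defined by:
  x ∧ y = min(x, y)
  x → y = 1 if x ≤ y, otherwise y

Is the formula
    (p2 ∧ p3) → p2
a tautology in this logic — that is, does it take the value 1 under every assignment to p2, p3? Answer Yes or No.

At p2 = 4/5, p3 = 1, for instance:
p2 ∧ p3 = 4/5 ∧ 1 = 4/5
(p2 ∧ p3) → p2 = 4/5 → 4/5 = 1
and checking the remaining 35 assignments likewise gives ≥ 1 in every case.

Yes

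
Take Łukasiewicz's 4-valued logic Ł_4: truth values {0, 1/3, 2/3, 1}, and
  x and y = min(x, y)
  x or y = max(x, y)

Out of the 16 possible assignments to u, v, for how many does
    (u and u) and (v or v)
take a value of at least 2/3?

4

u = 0, v = 0 ↦ 0  <
u = 0, v = 1/3 ↦ 0  <
u = 0, v = 2/3 ↦ 0  <
u = 0, v = 1 ↦ 0  <
u = 1/3, v = 0 ↦ 0  <
u = 1/3, v = 1/3 ↦ 1/3  <
u = 1/3, v = 2/3 ↦ 1/3  <
u = 1/3, v = 1 ↦ 1/3  <
u = 2/3, v = 0 ↦ 0  <
u = 2/3, v = 1/3 ↦ 1/3  <
u = 2/3, v = 2/3 ↦ 2/3  ≥
u = 2/3, v = 1 ↦ 2/3  ≥
u = 1, v = 0 ↦ 0  <
u = 1, v = 1/3 ↦ 1/3  <
u = 1, v = 2/3 ↦ 2/3  ≥
u = 1, v = 1 ↦ 1  ≥
So 4 of the 16 assignments meet the threshold.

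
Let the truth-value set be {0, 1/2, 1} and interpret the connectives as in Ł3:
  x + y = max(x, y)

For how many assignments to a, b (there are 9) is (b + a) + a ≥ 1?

a = 0, b = 0 ↦ 0  <
a = 0, b = 1/2 ↦ 1/2  <
a = 0, b = 1 ↦ 1  ≥
a = 1/2, b = 0 ↦ 1/2  <
a = 1/2, b = 1/2 ↦ 1/2  <
a = 1/2, b = 1 ↦ 1  ≥
a = 1, b = 0 ↦ 1  ≥
a = 1, b = 1/2 ↦ 1  ≥
a = 1, b = 1 ↦ 1  ≥
So 5 of the 9 assignments meet the threshold.

5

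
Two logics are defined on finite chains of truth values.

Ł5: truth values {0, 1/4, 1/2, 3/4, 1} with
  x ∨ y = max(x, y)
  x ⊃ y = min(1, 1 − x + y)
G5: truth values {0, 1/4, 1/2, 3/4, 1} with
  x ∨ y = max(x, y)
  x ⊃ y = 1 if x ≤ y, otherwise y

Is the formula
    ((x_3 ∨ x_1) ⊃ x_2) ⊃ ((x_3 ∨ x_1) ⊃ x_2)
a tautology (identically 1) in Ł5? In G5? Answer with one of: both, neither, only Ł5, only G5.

In Ł5: every assignment gives 1 — tautology.
In G5: every assignment gives 1 — tautology.

both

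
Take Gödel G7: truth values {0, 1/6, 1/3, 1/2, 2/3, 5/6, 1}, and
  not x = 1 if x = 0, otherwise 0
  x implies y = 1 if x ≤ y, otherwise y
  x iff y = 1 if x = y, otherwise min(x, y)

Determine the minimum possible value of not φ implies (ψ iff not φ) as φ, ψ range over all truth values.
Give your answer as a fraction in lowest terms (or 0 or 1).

Take φ = 0, ψ = 0:
not φ = not 0 = 1
not φ = not 0 = 1
ψ iff not φ = 0 iff 1 = 0
not φ implies (ψ iff not φ) = 1 implies 0 = 0
No assignment yields a value below 0, so this is the minimum.

0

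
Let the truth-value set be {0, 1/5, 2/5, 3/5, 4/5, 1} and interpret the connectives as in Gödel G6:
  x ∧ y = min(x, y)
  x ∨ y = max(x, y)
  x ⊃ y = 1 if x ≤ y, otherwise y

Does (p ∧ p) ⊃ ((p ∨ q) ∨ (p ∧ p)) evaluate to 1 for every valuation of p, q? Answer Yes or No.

At p = 1, q = 1/5, for instance:
p ∧ p = 1 ∧ 1 = 1
p ∨ q = 1 ∨ 1/5 = 1
(p ∨ q) ∨ (p ∧ p) = 1 ∨ 1 = 1
(p ∧ p) ⊃ ((p ∨ q) ∨ (p ∧ p)) = 1 ⊃ 1 = 1
and checking the remaining 35 assignments likewise gives ≥ 1 in every case.

Yes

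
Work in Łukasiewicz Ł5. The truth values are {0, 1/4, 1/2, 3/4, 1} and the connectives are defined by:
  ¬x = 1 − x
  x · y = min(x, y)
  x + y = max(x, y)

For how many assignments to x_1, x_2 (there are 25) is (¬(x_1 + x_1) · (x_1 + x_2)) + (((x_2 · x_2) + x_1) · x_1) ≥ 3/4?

14

value 1: 6 assignments (counts)
value 3/4: 8 assignments (counts)
value 1/2: 7 assignments
value 1/4: 3 assignments
value 0: 1 assignment
So 14 of the 25 assignments meet the threshold.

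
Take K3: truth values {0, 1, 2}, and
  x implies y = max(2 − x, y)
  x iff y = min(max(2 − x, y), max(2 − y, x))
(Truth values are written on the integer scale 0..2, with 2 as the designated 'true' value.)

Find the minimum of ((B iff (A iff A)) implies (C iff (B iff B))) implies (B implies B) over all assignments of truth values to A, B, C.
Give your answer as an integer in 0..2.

1

Take A = 0, B = 1, C = 0:
A iff A = 0 iff 0 = 2
B iff (A iff A) = 1 iff 2 = 1
B iff B = 1 iff 1 = 1
C iff (B iff B) = 0 iff 1 = 1
(B iff (A iff A)) implies (C iff (B iff B)) = 1 implies 1 = 1
B implies B = 1 implies 1 = 1
((B iff (A iff A)) implies (C iff (B iff B))) implies (B implies B) = 1 implies 1 = 1
No assignment yields a value below 1, so this is the minimum.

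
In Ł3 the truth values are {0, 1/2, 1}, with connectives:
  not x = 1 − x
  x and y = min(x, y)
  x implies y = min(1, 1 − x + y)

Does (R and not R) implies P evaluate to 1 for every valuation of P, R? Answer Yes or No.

Counterexample: take P = 0, R = 1/2.
not R = not 1/2 = 1/2
R and not R = 1/2 and 1/2 = 1/2
(R and not R) implies P = 1/2 implies 0 = 1/2
This gives 1/2 ≠ 1.

No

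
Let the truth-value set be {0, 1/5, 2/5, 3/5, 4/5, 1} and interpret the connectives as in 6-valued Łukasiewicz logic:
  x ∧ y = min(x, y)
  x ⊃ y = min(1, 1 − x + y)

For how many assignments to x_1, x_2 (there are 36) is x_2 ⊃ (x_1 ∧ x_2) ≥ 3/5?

value 1: 21 assignments (counts)
value 4/5: 5 assignments (counts)
value 3/5: 4 assignments (counts)
value 2/5: 3 assignments
value 1/5: 2 assignments
value 0: 1 assignment
So 30 of the 36 assignments meet the threshold.

30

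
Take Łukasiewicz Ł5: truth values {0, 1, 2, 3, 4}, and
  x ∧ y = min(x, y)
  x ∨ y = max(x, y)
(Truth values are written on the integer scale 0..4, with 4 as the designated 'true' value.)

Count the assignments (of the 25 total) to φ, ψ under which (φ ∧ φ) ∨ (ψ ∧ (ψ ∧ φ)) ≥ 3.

10

value 4: 5 assignments (counts)
value 3: 5 assignments (counts)
value 2: 5 assignments
value 1: 5 assignments
value 0: 5 assignments
So 10 of the 25 assignments meet the threshold.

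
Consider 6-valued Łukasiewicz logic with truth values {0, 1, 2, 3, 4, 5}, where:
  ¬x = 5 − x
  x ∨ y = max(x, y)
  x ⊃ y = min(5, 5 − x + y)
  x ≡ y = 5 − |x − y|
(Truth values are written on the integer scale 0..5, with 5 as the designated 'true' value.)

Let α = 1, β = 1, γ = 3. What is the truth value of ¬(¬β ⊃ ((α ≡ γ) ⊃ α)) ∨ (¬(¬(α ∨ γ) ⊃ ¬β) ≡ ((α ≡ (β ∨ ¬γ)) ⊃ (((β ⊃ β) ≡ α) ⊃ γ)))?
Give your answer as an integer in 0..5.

¬β = ¬1 = 4
α ≡ γ = 1 ≡ 3 = 3
(α ≡ γ) ⊃ α = 3 ⊃ 1 = 3
¬β ⊃ ((α ≡ γ) ⊃ α) = 4 ⊃ 3 = 4
¬(¬β ⊃ ((α ≡ γ) ⊃ α)) = ¬4 = 1
α ∨ γ = 1 ∨ 3 = 3
¬(α ∨ γ) = ¬3 = 2
¬β = ¬1 = 4
¬(α ∨ γ) ⊃ ¬β = 2 ⊃ 4 = 5
¬(¬(α ∨ γ) ⊃ ¬β) = ¬5 = 0
¬γ = ¬3 = 2
β ∨ ¬γ = 1 ∨ 2 = 2
α ≡ (β ∨ ¬γ) = 1 ≡ 2 = 4
β ⊃ β = 1 ⊃ 1 = 5
(β ⊃ β) ≡ α = 5 ≡ 1 = 1
((β ⊃ β) ≡ α) ⊃ γ = 1 ⊃ 3 = 5
(α ≡ (β ∨ ¬γ)) ⊃ (((β ⊃ β) ≡ α) ⊃ γ) = 4 ⊃ 5 = 5
¬(¬(α ∨ γ) ⊃ ¬β) ≡ ((α ≡ (β ∨ ¬γ)) ⊃ (((β ⊃ β) ≡ α) ⊃ γ)) = 0 ≡ 5 = 0
¬(¬β ⊃ ((α ≡ γ) ⊃ α)) ∨ (¬(¬(α ∨ γ) ⊃ ¬β) ≡ ((α ≡ (β ∨ ¬γ)) ⊃ (((β ⊃ β) ≡ α) ⊃ γ))) = 1 ∨ 0 = 1

1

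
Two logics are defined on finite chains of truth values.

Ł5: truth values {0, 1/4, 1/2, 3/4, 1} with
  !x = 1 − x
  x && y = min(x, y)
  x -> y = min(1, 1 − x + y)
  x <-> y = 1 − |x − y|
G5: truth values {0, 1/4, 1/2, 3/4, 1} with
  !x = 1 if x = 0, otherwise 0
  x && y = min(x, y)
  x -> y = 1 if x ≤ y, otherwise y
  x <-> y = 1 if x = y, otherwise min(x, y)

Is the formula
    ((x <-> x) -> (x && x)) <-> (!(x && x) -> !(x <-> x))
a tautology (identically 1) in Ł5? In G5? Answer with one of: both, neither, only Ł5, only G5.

In Ł5: every assignment gives 1 — tautology.
In G5: at x = 1/4 the value is 1/4 — not a tautology.

only Ł5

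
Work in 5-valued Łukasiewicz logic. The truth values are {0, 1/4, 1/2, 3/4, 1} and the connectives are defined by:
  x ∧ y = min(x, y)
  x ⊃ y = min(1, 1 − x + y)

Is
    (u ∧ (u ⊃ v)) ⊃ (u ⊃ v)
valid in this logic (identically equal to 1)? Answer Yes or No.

Yes

At u = 3/4, v = 1/4, for instance:
u ⊃ v = 3/4 ⊃ 1/4 = 1/2
u ∧ (u ⊃ v) = 3/4 ∧ 1/2 = 1/2
(u ∧ (u ⊃ v)) ⊃ (u ⊃ v) = 1/2 ⊃ 1/2 = 1
and checking the remaining 24 assignments likewise gives ≥ 1 in every case.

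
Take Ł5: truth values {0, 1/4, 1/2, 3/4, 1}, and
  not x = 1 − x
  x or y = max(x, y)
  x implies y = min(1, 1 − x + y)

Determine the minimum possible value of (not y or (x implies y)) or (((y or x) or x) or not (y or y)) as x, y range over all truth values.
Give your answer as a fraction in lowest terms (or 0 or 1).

Take x = 1/2, y = 1/4:
not y = not 1/4 = 3/4
x implies y = 1/2 implies 1/4 = 3/4
not y or (x implies y) = 3/4 or 3/4 = 3/4
y or x = 1/4 or 1/2 = 1/2
(y or x) or x = 1/2 or 1/2 = 1/2
y or y = 1/4 or 1/4 = 1/4
not (y or y) = not 1/4 = 3/4
((y or x) or x) or not (y or y) = 1/2 or 3/4 = 3/4
(not y or (x implies y)) or (((y or x) or x) or not (y or y)) = 3/4 or 3/4 = 3/4
No assignment yields a value below 3/4, so this is the minimum.

3/4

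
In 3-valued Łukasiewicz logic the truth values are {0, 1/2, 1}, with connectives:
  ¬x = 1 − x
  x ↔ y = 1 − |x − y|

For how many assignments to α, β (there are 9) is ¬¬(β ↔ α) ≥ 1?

3

α = 0, β = 0 ↦ 1  ≥
α = 0, β = 1/2 ↦ 1/2  <
α = 0, β = 1 ↦ 0  <
α = 1/2, β = 0 ↦ 1/2  <
α = 1/2, β = 1/2 ↦ 1  ≥
α = 1/2, β = 1 ↦ 1/2  <
α = 1, β = 0 ↦ 0  <
α = 1, β = 1/2 ↦ 1/2  <
α = 1, β = 1 ↦ 1  ≥
So 3 of the 9 assignments meet the threshold.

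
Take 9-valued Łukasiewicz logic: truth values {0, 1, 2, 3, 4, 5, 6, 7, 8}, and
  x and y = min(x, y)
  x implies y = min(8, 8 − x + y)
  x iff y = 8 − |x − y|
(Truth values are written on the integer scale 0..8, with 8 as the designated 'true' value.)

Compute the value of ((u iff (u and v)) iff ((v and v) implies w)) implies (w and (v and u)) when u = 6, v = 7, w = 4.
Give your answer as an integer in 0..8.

u and v = 6 and 7 = 6
u iff (u and v) = 6 iff 6 = 8
v and v = 7 and 7 = 7
(v and v) implies w = 7 implies 4 = 5
(u iff (u and v)) iff ((v and v) implies w) = 8 iff 5 = 5
v and u = 7 and 6 = 6
w and (v and u) = 4 and 6 = 4
((u iff (u and v)) iff ((v and v) implies w)) implies (w and (v and u)) = 5 implies 4 = 7

7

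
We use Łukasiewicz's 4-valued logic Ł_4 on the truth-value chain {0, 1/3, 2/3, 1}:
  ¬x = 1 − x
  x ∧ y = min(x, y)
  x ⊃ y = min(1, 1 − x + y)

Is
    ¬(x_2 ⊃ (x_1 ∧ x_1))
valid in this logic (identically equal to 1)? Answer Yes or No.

Counterexample: take x_1 = 0, x_2 = 0.
x_1 ∧ x_1 = 0 ∧ 0 = 0
x_2 ⊃ (x_1 ∧ x_1) = 0 ⊃ 0 = 1
¬(x_2 ⊃ (x_1 ∧ x_1)) = ¬1 = 0
This gives 0 ≠ 1.

No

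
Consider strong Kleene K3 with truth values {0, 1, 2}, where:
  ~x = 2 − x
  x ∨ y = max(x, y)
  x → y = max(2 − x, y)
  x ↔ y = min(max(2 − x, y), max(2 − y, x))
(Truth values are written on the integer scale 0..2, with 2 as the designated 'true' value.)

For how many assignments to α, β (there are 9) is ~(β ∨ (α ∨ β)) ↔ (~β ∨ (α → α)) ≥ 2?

1

α = 0, β = 0 ↦ 2  ≥
α = 0, β = 1 ↦ 1  <
α = 0, β = 2 ↦ 0  <
α = 1, β = 0 ↦ 1  <
α = 1, β = 1 ↦ 1  <
α = 1, β = 2 ↦ 1  <
α = 2, β = 0 ↦ 0  <
α = 2, β = 1 ↦ 0  <
α = 2, β = 2 ↦ 0  <
So 1 of the 9 assignments meets the threshold.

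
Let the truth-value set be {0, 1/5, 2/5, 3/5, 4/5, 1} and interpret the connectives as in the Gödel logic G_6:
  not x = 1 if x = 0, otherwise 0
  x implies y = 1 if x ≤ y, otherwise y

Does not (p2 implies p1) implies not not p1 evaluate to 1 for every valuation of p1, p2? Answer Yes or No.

Counterexample: take p1 = 0, p2 = 1/5.
p2 implies p1 = 1/5 implies 0 = 0
not (p2 implies p1) = not 0 = 1
not p1 = not 0 = 1
not not p1 = not 1 = 0
not (p2 implies p1) implies not not p1 = 1 implies 0 = 0
This gives 0 ≠ 1.

No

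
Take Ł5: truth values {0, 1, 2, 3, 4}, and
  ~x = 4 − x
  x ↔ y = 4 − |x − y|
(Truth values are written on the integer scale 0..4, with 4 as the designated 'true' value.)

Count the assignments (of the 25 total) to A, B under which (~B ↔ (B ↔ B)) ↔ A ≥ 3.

value 4: 5 assignments (counts)
value 3: 8 assignments (counts)
value 2: 6 assignments
value 1: 4 assignments
value 0: 2 assignments
So 13 of the 25 assignments meet the threshold.

13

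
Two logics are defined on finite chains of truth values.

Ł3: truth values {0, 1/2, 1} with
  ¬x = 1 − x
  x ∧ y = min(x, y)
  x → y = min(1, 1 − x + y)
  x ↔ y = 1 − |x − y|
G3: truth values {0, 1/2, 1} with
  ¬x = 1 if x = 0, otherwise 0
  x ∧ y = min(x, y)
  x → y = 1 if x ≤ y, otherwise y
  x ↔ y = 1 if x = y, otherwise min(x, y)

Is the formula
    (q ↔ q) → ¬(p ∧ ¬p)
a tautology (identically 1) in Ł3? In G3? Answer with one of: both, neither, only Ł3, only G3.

only G3

In Ł3: at p = 1/2, q = 0 the value is 1/2 — not a tautology.
In G3: every assignment gives 1 — tautology.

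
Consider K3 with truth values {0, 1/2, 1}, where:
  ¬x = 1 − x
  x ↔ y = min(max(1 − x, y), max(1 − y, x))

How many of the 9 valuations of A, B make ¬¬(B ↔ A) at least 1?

A = 0, B = 0 ↦ 1  ≥
A = 0, B = 1/2 ↦ 1/2  <
A = 0, B = 1 ↦ 0  <
A = 1/2, B = 0 ↦ 1/2  <
A = 1/2, B = 1/2 ↦ 1/2  <
A = 1/2, B = 1 ↦ 1/2  <
A = 1, B = 0 ↦ 0  <
A = 1, B = 1/2 ↦ 1/2  <
A = 1, B = 1 ↦ 1  ≥
So 2 of the 9 assignments meet the threshold.

2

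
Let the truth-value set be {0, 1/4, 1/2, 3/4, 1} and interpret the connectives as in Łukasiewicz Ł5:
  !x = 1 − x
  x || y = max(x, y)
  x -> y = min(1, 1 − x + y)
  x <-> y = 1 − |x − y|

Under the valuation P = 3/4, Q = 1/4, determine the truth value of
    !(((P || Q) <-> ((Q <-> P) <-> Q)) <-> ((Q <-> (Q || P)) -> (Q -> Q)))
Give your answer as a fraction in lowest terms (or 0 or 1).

P || Q = 3/4 || 1/4 = 3/4
Q <-> P = 1/4 <-> 3/4 = 1/2
(Q <-> P) <-> Q = 1/2 <-> 1/4 = 3/4
(P || Q) <-> ((Q <-> P) <-> Q) = 3/4 <-> 3/4 = 1
Q || P = 1/4 || 3/4 = 3/4
Q <-> (Q || P) = 1/4 <-> 3/4 = 1/2
Q -> Q = 1/4 -> 1/4 = 1
(Q <-> (Q || P)) -> (Q -> Q) = 1/2 -> 1 = 1
((P || Q) <-> ((Q <-> P) <-> Q)) <-> ((Q <-> (Q || P)) -> (Q -> Q)) = 1 <-> 1 = 1
!(((P || Q) <-> ((Q <-> P) <-> Q)) <-> ((Q <-> (Q || P)) -> (Q -> Q))) = !1 = 0

0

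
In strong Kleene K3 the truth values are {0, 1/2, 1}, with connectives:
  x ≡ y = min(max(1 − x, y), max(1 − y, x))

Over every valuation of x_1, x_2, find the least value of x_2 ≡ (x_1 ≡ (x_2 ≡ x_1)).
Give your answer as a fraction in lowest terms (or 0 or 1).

1/2

Take x_1 = 0, x_2 = 1/2:
x_2 ≡ x_1 = 1/2 ≡ 0 = 1/2
x_1 ≡ (x_2 ≡ x_1) = 0 ≡ 1/2 = 1/2
x_2 ≡ (x_1 ≡ (x_2 ≡ x_1)) = 1/2 ≡ 1/2 = 1/2
No assignment yields a value below 1/2, so this is the minimum.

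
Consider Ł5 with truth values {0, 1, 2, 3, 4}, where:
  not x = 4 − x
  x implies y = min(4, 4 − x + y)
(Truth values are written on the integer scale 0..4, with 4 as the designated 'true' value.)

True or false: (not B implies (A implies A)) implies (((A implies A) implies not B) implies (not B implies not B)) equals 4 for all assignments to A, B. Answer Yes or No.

At A = 3, B = 2, for instance:
not B = not 2 = 2
A implies A = 3 implies 3 = 4
not B implies (A implies A) = 2 implies 4 = 4
not B = not 2 = 2
(A implies A) implies not B = 4 implies 2 = 2
not B implies not B = 2 implies 2 = 4
((A implies A) implies not B) implies (not B implies not B) = 2 implies 4 = 4
(not B implies (A implies A)) implies (((A implies A) implies not B) implies (not B implies not B)) = 4 implies 4 = 4
and checking the remaining 24 assignments likewise gives ≥ 4 in every case.

Yes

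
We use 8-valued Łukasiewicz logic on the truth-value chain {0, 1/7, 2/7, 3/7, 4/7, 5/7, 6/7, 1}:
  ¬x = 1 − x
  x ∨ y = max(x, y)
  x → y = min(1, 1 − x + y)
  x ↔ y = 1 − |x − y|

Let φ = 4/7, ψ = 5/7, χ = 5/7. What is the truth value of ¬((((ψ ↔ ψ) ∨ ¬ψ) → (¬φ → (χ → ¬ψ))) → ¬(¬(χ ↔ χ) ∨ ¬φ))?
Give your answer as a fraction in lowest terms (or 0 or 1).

3/7

ψ ↔ ψ = 5/7 ↔ 5/7 = 1
¬ψ = ¬5/7 = 2/7
(ψ ↔ ψ) ∨ ¬ψ = 1 ∨ 2/7 = 1
¬φ = ¬4/7 = 3/7
¬ψ = ¬5/7 = 2/7
χ → ¬ψ = 5/7 → 2/7 = 4/7
¬φ → (χ → ¬ψ) = 3/7 → 4/7 = 1
((ψ ↔ ψ) ∨ ¬ψ) → (¬φ → (χ → ¬ψ)) = 1 → 1 = 1
χ ↔ χ = 5/7 ↔ 5/7 = 1
¬(χ ↔ χ) = ¬1 = 0
¬φ = ¬4/7 = 3/7
¬(χ ↔ χ) ∨ ¬φ = 0 ∨ 3/7 = 3/7
¬(¬(χ ↔ χ) ∨ ¬φ) = ¬3/7 = 4/7
(((ψ ↔ ψ) ∨ ¬ψ) → (¬φ → (χ → ¬ψ))) → ¬(¬(χ ↔ χ) ∨ ¬φ) = 1 → 4/7 = 4/7
¬((((ψ ↔ ψ) ∨ ¬ψ) → (¬φ → (χ → ¬ψ))) → ¬(¬(χ ↔ χ) ∨ ¬φ)) = ¬4/7 = 3/7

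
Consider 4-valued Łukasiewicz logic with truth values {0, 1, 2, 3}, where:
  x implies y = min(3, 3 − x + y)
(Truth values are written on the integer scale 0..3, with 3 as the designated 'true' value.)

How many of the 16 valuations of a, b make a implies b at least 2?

13

a = 0, b = 0 ↦ 3  ≥
a = 0, b = 1 ↦ 3  ≥
a = 0, b = 2 ↦ 3  ≥
a = 0, b = 3 ↦ 3  ≥
a = 1, b = 0 ↦ 2  ≥
a = 1, b = 1 ↦ 3  ≥
a = 1, b = 2 ↦ 3  ≥
a = 1, b = 3 ↦ 3  ≥
a = 2, b = 0 ↦ 1  <
a = 2, b = 1 ↦ 2  ≥
a = 2, b = 2 ↦ 3  ≥
a = 2, b = 3 ↦ 3  ≥
a = 3, b = 0 ↦ 0  <
a = 3, b = 1 ↦ 1  <
a = 3, b = 2 ↦ 2  ≥
a = 3, b = 3 ↦ 3  ≥
So 13 of the 16 assignments meet the threshold.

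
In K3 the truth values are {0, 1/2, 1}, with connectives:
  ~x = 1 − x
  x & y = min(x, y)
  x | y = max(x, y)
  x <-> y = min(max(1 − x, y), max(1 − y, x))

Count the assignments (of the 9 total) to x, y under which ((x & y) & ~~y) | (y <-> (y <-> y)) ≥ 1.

x = 0, y = 0 ↦ 0  <
x = 0, y = 1/2 ↦ 1/2  <
x = 0, y = 1 ↦ 1  ≥
x = 1/2, y = 0 ↦ 0  <
x = 1/2, y = 1/2 ↦ 1/2  <
x = 1/2, y = 1 ↦ 1  ≥
x = 1, y = 0 ↦ 0  <
x = 1, y = 1/2 ↦ 1/2  <
x = 1, y = 1 ↦ 1  ≥
So 3 of the 9 assignments meet the threshold.

3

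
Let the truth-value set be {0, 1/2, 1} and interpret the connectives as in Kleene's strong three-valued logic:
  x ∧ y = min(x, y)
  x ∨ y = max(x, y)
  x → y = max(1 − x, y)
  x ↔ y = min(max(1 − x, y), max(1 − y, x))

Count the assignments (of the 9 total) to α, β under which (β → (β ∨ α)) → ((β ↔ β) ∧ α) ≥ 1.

2

α = 0, β = 0 ↦ 0  <
α = 0, β = 1/2 ↦ 1/2  <
α = 0, β = 1 ↦ 0  <
α = 1/2, β = 0 ↦ 1/2  <
α = 1/2, β = 1/2 ↦ 1/2  <
α = 1/2, β = 1 ↦ 1/2  <
α = 1, β = 0 ↦ 1  ≥
α = 1, β = 1/2 ↦ 1/2  <
α = 1, β = 1 ↦ 1  ≥
So 2 of the 9 assignments meet the threshold.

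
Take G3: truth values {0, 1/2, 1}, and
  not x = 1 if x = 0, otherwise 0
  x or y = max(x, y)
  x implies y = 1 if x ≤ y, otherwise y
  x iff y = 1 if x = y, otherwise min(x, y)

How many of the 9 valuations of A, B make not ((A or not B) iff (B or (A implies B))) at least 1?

4

A = 0, B = 0 ↦ 0  <
A = 0, B = 1/2 ↦ 1  ≥
A = 0, B = 1 ↦ 1  ≥
A = 1/2, B = 0 ↦ 1  ≥
A = 1/2, B = 1/2 ↦ 0  <
A = 1/2, B = 1 ↦ 0  <
A = 1, B = 0 ↦ 1  ≥
A = 1, B = 1/2 ↦ 0  <
A = 1, B = 1 ↦ 0  <
So 4 of the 9 assignments meet the threshold.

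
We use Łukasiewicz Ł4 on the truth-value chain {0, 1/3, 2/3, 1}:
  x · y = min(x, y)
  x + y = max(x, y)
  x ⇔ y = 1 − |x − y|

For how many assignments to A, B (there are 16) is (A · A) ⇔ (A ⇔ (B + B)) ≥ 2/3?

11

A = 0, B = 0 ↦ 0  <
A = 0, B = 1/3 ↦ 1/3  <
A = 0, B = 2/3 ↦ 2/3  ≥
A = 0, B = 1 ↦ 1  ≥
A = 1/3, B = 0 ↦ 2/3  ≥
A = 1/3, B = 1/3 ↦ 1/3  <
A = 1/3, B = 2/3 ↦ 2/3  ≥
A = 1/3, B = 1 ↦ 1  ≥
A = 2/3, B = 0 ↦ 2/3  ≥
A = 2/3, B = 1/3 ↦ 1  ≥
A = 2/3, B = 2/3 ↦ 2/3  ≥
A = 2/3, B = 1 ↦ 1  ≥
A = 1, B = 0 ↦ 0  <
A = 1, B = 1/3 ↦ 1/3  <
A = 1, B = 2/3 ↦ 2/3  ≥
A = 1, B = 1 ↦ 1  ≥
So 11 of the 16 assignments meet the threshold.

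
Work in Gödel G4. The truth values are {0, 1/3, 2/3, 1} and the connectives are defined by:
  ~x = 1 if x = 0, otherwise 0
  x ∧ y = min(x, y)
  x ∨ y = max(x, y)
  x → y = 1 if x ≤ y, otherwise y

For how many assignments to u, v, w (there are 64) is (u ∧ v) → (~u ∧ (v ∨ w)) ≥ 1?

28

value 1: 28 assignments (counts)
value 0: 36 assignments
So 28 of the 64 assignments meet the threshold.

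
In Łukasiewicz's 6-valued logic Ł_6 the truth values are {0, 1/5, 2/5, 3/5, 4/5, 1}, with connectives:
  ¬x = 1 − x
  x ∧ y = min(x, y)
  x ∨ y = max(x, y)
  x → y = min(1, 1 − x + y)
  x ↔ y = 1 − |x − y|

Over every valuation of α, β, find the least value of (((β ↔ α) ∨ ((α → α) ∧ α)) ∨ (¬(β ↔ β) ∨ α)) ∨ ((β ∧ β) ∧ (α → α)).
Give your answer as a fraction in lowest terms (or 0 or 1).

3/5

Take α = 0, β = 2/5:
β ↔ α = 2/5 ↔ 0 = 3/5
α → α = 0 → 0 = 1
(α → α) ∧ α = 1 ∧ 0 = 0
(β ↔ α) ∨ ((α → α) ∧ α) = 3/5 ∨ 0 = 3/5
β ↔ β = 2/5 ↔ 2/5 = 1
¬(β ↔ β) = ¬1 = 0
¬(β ↔ β) ∨ α = 0 ∨ 0 = 0
((β ↔ α) ∨ ((α → α) ∧ α)) ∨ (¬(β ↔ β) ∨ α) = 3/5 ∨ 0 = 3/5
β ∧ β = 2/5 ∧ 2/5 = 2/5
α → α = 0 → 0 = 1
(β ∧ β) ∧ (α → α) = 2/5 ∧ 1 = 2/5
(((β ↔ α) ∨ ((α → α) ∧ α)) ∨ (¬(β ↔ β) ∨ α)) ∨ ((β ∧ β) ∧ (α → α)) = 3/5 ∨ 2/5 = 3/5
No assignment yields a value below 3/5, so this is the minimum.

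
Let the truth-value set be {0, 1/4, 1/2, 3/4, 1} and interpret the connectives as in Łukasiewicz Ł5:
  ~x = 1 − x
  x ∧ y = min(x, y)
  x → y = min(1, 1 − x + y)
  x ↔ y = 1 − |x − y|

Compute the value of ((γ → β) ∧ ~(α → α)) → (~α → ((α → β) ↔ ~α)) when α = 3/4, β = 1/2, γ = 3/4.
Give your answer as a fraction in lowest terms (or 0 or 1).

1

γ → β = 3/4 → 1/2 = 3/4
α → α = 3/4 → 3/4 = 1
~(α → α) = ~1 = 0
(γ → β) ∧ ~(α → α) = 3/4 ∧ 0 = 0
~α = ~3/4 = 1/4
α → β = 3/4 → 1/2 = 3/4
~α = ~3/4 = 1/4
(α → β) ↔ ~α = 3/4 ↔ 1/4 = 1/2
~α → ((α → β) ↔ ~α) = 1/4 → 1/2 = 1
((γ → β) ∧ ~(α → α)) → (~α → ((α → β) ↔ ~α)) = 0 → 1 = 1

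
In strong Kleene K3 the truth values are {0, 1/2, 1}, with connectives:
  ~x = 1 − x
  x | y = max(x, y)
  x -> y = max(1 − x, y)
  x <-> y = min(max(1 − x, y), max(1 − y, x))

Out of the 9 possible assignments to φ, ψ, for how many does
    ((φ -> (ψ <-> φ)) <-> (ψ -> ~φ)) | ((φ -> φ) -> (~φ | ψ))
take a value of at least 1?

φ = 0, ψ = 0 ↦ 1  ≥
φ = 0, ψ = 1/2 ↦ 1  ≥
φ = 0, ψ = 1 ↦ 1  ≥
φ = 1/2, ψ = 0 ↦ 1/2  <
φ = 1/2, ψ = 1/2 ↦ 1/2  <
φ = 1/2, ψ = 1 ↦ 1  ≥
φ = 1, ψ = 0 ↦ 0  <
φ = 1, ψ = 1/2 ↦ 1/2  <
φ = 1, ψ = 1 ↦ 1  ≥
So 5 of the 9 assignments meet the threshold.

5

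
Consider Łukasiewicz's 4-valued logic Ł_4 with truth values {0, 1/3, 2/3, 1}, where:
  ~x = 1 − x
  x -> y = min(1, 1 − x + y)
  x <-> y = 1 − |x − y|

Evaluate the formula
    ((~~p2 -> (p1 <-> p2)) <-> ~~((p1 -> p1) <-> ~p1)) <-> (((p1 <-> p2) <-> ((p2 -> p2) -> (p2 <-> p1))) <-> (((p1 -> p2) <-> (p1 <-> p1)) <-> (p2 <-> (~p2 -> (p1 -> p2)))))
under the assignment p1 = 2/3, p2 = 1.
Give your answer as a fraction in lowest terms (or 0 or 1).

2/3

~p2 = ~1 = 0
~~p2 = ~0 = 1
p1 <-> p2 = 2/3 <-> 1 = 2/3
~~p2 -> (p1 <-> p2) = 1 -> 2/3 = 2/3
p1 -> p1 = 2/3 -> 2/3 = 1
~p1 = ~2/3 = 1/3
(p1 -> p1) <-> ~p1 = 1 <-> 1/3 = 1/3
~((p1 -> p1) <-> ~p1) = ~1/3 = 2/3
~~((p1 -> p1) <-> ~p1) = ~2/3 = 1/3
(~~p2 -> (p1 <-> p2)) <-> ~~((p1 -> p1) <-> ~p1) = 2/3 <-> 1/3 = 2/3
p1 <-> p2 = 2/3 <-> 1 = 2/3
p2 -> p2 = 1 -> 1 = 1
p2 <-> p1 = 1 <-> 2/3 = 2/3
(p2 -> p2) -> (p2 <-> p1) = 1 -> 2/3 = 2/3
(p1 <-> p2) <-> ((p2 -> p2) -> (p2 <-> p1)) = 2/3 <-> 2/3 = 1
p1 -> p2 = 2/3 -> 1 = 1
p1 <-> p1 = 2/3 <-> 2/3 = 1
(p1 -> p2) <-> (p1 <-> p1) = 1 <-> 1 = 1
~p2 = ~1 = 0
p1 -> p2 = 2/3 -> 1 = 1
~p2 -> (p1 -> p2) = 0 -> 1 = 1
p2 <-> (~p2 -> (p1 -> p2)) = 1 <-> 1 = 1
((p1 -> p2) <-> (p1 <-> p1)) <-> (p2 <-> (~p2 -> (p1 -> p2))) = 1 <-> 1 = 1
((p1 <-> p2) <-> ((p2 -> p2) -> (p2 <-> p1))) <-> (((p1 -> p2) <-> (p1 <-> p1)) <-> (p2 <-> (~p2 -> (p1 -> p2)))) = 1 <-> 1 = 1
((~~p2 -> (p1 <-> p2)) <-> ~~((p1 -> p1) <-> ~p1)) <-> (((p1 <-> p2) <-> ((p2 -> p2) -> (p2 <-> p1))) <-> (((p1 -> p2) <-> (p1 <-> p1)) <-> (p2 <-> (~p2 -> (p1 -> p2))))) = 2/3 <-> 1 = 2/3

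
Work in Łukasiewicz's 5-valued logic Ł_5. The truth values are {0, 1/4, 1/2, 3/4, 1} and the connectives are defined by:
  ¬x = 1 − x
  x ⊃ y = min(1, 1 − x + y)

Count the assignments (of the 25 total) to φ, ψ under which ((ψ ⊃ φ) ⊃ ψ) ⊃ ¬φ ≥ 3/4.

value 1: 14 assignments (counts)
value 3/4: 4 assignments (counts)
value 1/2: 4 assignments
value 1/4: 2 assignments
value 0: 1 assignment
So 18 of the 25 assignments meet the threshold.

18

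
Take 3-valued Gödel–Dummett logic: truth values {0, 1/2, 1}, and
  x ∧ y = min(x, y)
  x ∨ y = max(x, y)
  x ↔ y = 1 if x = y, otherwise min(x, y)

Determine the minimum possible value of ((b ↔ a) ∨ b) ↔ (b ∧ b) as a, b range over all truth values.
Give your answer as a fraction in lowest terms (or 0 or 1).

0

Take a = 0, b = 0:
b ↔ a = 0 ↔ 0 = 1
(b ↔ a) ∨ b = 1 ∨ 0 = 1
b ∧ b = 0 ∧ 0 = 0
((b ↔ a) ∨ b) ↔ (b ∧ b) = 1 ↔ 0 = 0
No assignment yields a value below 0, so this is the minimum.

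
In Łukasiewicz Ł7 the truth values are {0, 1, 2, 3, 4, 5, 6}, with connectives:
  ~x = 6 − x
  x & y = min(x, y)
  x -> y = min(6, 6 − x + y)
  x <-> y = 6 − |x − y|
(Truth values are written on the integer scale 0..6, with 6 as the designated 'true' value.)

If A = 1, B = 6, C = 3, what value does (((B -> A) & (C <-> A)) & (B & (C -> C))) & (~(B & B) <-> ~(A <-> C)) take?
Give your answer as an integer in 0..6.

B -> A = 6 -> 1 = 1
C <-> A = 3 <-> 1 = 4
(B -> A) & (C <-> A) = 1 & 4 = 1
C -> C = 3 -> 3 = 6
B & (C -> C) = 6 & 6 = 6
((B -> A) & (C <-> A)) & (B & (C -> C)) = 1 & 6 = 1
B & B = 6 & 6 = 6
~(B & B) = ~6 = 0
A <-> C = 1 <-> 3 = 4
~(A <-> C) = ~4 = 2
~(B & B) <-> ~(A <-> C) = 0 <-> 2 = 4
(((B -> A) & (C <-> A)) & (B & (C -> C))) & (~(B & B) <-> ~(A <-> C)) = 1 & 4 = 1

1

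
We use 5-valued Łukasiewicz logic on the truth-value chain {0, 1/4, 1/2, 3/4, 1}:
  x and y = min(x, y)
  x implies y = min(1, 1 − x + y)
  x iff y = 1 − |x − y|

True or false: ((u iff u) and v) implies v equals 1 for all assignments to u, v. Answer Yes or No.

Yes

At u = 1/4, v = 1/2, for instance:
u iff u = 1/4 iff 1/4 = 1
(u iff u) and v = 1 and 1/2 = 1/2
((u iff u) and v) implies v = 1/2 implies 1/2 = 1
and checking the remaining 24 assignments likewise gives ≥ 1 in every case.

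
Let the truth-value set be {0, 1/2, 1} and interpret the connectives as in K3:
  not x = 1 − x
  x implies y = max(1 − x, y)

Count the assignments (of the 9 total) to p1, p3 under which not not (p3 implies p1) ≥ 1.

p1 = 0, p3 = 0 ↦ 1  ≥
p1 = 0, p3 = 1/2 ↦ 1/2  <
p1 = 0, p3 = 1 ↦ 0  <
p1 = 1/2, p3 = 0 ↦ 1  ≥
p1 = 1/2, p3 = 1/2 ↦ 1/2  <
p1 = 1/2, p3 = 1 ↦ 1/2  <
p1 = 1, p3 = 0 ↦ 1  ≥
p1 = 1, p3 = 1/2 ↦ 1  ≥
p1 = 1, p3 = 1 ↦ 1  ≥
So 5 of the 9 assignments meet the threshold.

5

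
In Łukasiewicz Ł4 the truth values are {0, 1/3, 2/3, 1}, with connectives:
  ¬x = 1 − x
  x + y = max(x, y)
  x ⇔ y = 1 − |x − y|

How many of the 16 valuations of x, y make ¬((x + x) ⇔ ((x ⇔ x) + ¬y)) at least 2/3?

8

x = 0, y = 0 ↦ 1  ≥
x = 0, y = 1/3 ↦ 1  ≥
x = 0, y = 2/3 ↦ 1  ≥
x = 0, y = 1 ↦ 1  ≥
x = 1/3, y = 0 ↦ 2/3  ≥
x = 1/3, y = 1/3 ↦ 2/3  ≥
x = 1/3, y = 2/3 ↦ 2/3  ≥
x = 1/3, y = 1 ↦ 2/3  ≥
x = 2/3, y = 0 ↦ 1/3  <
x = 2/3, y = 1/3 ↦ 1/3  <
x = 2/3, y = 2/3 ↦ 1/3  <
x = 2/3, y = 1 ↦ 1/3  <
x = 1, y = 0 ↦ 0  <
x = 1, y = 1/3 ↦ 0  <
x = 1, y = 2/3 ↦ 0  <
x = 1, y = 1 ↦ 0  <
So 8 of the 16 assignments meet the threshold.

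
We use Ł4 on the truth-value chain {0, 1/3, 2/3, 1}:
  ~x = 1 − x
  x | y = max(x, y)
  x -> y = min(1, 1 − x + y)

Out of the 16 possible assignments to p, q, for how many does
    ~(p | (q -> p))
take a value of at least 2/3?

p = 0, q = 0 ↦ 0  <
p = 0, q = 1/3 ↦ 1/3  <
p = 0, q = 2/3 ↦ 2/3  ≥
p = 0, q = 1 ↦ 1  ≥
p = 1/3, q = 0 ↦ 0  <
p = 1/3, q = 1/3 ↦ 0  <
p = 1/3, q = 2/3 ↦ 1/3  <
p = 1/3, q = 1 ↦ 2/3  ≥
p = 2/3, q = 0 ↦ 0  <
p = 2/3, q = 1/3 ↦ 0  <
p = 2/3, q = 2/3 ↦ 0  <
p = 2/3, q = 1 ↦ 1/3  <
p = 1, q = 0 ↦ 0  <
p = 1, q = 1/3 ↦ 0  <
p = 1, q = 2/3 ↦ 0  <
p = 1, q = 1 ↦ 0  <
So 3 of the 16 assignments meet the threshold.

3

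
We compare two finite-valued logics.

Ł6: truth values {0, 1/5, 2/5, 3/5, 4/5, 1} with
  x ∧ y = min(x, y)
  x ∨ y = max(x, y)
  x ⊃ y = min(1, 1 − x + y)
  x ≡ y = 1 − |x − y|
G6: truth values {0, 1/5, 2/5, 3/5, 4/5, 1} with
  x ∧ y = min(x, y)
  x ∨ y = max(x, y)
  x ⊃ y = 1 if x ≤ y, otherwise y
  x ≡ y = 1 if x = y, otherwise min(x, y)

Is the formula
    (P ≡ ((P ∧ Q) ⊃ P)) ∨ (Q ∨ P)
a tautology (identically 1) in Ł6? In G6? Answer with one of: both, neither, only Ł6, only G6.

neither

In Ł6: at P = 0, Q = 0 the value is 0 — not a tautology.
In G6: at P = 0, Q = 0 the value is 0 — not a tautology.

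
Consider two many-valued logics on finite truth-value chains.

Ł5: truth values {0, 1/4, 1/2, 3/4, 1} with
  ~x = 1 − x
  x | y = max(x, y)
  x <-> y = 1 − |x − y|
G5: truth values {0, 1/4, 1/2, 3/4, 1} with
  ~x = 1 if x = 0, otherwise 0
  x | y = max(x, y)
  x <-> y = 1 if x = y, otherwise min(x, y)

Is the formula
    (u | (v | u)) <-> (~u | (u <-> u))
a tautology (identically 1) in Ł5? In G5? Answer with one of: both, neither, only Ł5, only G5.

neither

In Ł5: at u = 0, v = 0 the value is 0 — not a tautology.
In G5: at u = 0, v = 0 the value is 0 — not a tautology.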